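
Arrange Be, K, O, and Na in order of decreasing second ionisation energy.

The second ionization energy removes an electron from the +1 ion. For each element: Be⁺ still has 1 valence electron; K⁺ is the bare [Ar] core; O⁺ still has 5 valence electrons; Na⁺ is the bare [Ne] core.
Usually core removal costs more than valence removal, but here the competition is close: a tightly held n=2 valence electron can cost more to remove than an n=3 core electron, so the actual values have to decide it.
Valence configurations: Be⁺ [He]2s¹, O⁺ [He]2s²2p³.
Approximate IE_2 values (kJ/mol): Be 1757, K 3052, O 3388, Na 4562.
Overall IE_2 order: Be < K < O < Na.

Na > O > K > Be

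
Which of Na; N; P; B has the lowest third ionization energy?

P

IE_3 is the cost of taking one more electron from the +2 cation: Na²⁺ is already 1 electron into the core; N²⁺ still has 3 valence electrons; P²⁺ still has 3 valence electrons; B²⁺ still has 1 valence electron.
Breaking into a closed-shell core is much more expensive than removing a leftover valence electron — Na has the largest IE_3 here.
Valence configurations: N²⁺ [He]2s²2p¹, P²⁺ [Ne]3s²3p¹, B²⁺ [He]2s¹.
The numbers (kJ/mol): Na 6910, N 4578, P 2914, B 3660.
Putting it together, IE_3: P < B < N < Na.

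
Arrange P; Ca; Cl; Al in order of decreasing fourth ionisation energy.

Al > Ca > Cl > P

The fourth ionization energy removes an electron from the +3 ion. For each element: P³⁺ still has 2 valence electrons; Ca³⁺ is already 1 electron into the core; Cl³⁺ still has 4 valence electrons; Al³⁺ is the bare [Ne] core.
Breaking into a closed-shell core is much more expensive than removing a leftover valence electron — Ca and Al have the largest IE_4 here.
Valence configurations: P³⁺ [Ne]3s², Cl³⁺ [Ne]3s²3p².
The numbers (kJ/mol): P 4964, Ca 6491, Cl 5159, Al 11577.
Putting it together, IE_4: P < Cl < Ca < Al.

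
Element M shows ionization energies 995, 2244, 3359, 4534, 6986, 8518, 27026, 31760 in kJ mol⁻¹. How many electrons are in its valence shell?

6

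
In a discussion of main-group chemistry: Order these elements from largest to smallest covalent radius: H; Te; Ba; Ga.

Ba > Te > Ga > H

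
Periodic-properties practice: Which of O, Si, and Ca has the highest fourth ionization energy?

The fourth ionization energy removes an electron from the +3 ion. For each element: O³⁺ still has 3 valence electrons; Si³⁺ still has 1 valence electron; Ca³⁺ is already 1 electron into the core.
Usually core removal costs more than valence removal, but here the competition is close: a tightly held n=2 valence electron can cost more to remove than an n=3 core electron, so the actual values have to decide it.
Valence configurations: O³⁺ [He]2s²2p¹, Si³⁺ [Ne]3s¹.
Approximate IE_4 values (kJ/mol): O 7469, Si 4356, Ca 6491.
Putting it together, IE_4: Si < Ca < O.

O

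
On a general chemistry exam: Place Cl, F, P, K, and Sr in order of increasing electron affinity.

Electron affinity generally becomes more exothermic across a period toward the halogens and less exothermic down a group.
Here both period and group differ, so the two effects have to be weighed against each other.
K > Sr: the two effects oppose for this pair; the down-group effect wins (48 vs 5 kJ/mol).
P > K: both effects reinforce here, so P is clearly the higher of the two.
F > P: relative to P, both the across-period and down-group shifts push F's electron affinity up.
Cl > F: this pair runs against the simple trend — see the exception note.
Note the exception: Cl has a higher electron affinity than F, contrary to the simple trend — F's small 2p subshell makes the incoming electron feel strong e⁻–e⁻ repulsion, so Cl actually releases more energy on gaining an electron.
For reference (kJ/mol): F 328, P 72, Cl 349, K 48, Sr 5.
So from lowest to highest: Sr < K < P < F < Cl.

Sr, K, P, F, Cl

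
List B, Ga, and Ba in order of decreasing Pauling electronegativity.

B > Ga > Ba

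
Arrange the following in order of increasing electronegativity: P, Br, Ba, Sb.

Ba < Sb < P < Br

P is in period 3, group 15; Br is in period 4, group 17; Sb is in period 5, group 15; Ba is in period 6, group 2.
Electronegativity increases across a period and decreases down a group, tracking effective nuclear charge and atomic size.
Neither a single period nor a single group — weigh both effects.
Sb > Ba: relative to Ba, both the across-period and down-group shifts push Sb's electronegativity up.
P > Sb: they share group 15; the group trend gives P the larger value.
Br > P: period and group pull opposite ways; the across-period shift dominates (2.96 vs 2.19).
Tabulated electronegativity (Pauling): P 2.19, Br 2.96, Sb 2.05, Ba 0.89.
So from lowest to highest: Ba < Sb < P < Br.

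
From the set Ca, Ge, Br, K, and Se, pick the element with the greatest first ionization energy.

Br

K is in period 4, group 1; Ca is in period 4, group 2; Ge is in period 4, group 14; Se is in period 4, group 16; Br is in period 4, group 17.
Removing the outermost electron gets harder across a period and easier down a group.
All lie in period 4, so first ionization energy increases left to right.
The greatest first ionization energy among these belongs to Br.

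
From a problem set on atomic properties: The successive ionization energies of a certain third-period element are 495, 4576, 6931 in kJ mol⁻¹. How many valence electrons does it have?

Look for the largest jump between consecutive ionization energies: IE2/IE1 ≈ 9.2, far larger than any earlier ratio.
That jump marks the point where a core electron is being removed. So the atom has 1 valence electron.

1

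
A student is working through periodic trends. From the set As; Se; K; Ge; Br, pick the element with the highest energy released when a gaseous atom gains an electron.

Br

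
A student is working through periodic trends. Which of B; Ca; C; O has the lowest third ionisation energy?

After 2 electrons have been removed, what remains? B²⁺ still has 1 valence electron; Ca²⁺ is the bare [Ar] core; C²⁺ still has 2 valence electrons; O²⁺ still has 4 valence electrons.
Usually core removal costs more than valence removal, but here the competition is close: a tightly held n=2 valence electron can cost more to remove than an n=3 core electron, so the actual values have to decide it.
Valence configurations: B²⁺ [He]2s¹, C²⁺ [He]2s², O²⁺ [He]2s²2p².
The numbers (kJ/mol): B 3660, Ca 4912, C 4620, O 5300.
Putting it together, IE_3: B < C < Ca < O.

B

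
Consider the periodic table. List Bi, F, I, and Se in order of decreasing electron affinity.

Electron affinity generally becomes more exothermic across a period toward the halogens and less exothermic down a group.
These span different periods and groups, so the two trends combine.
Se > Bi: relative to Bi, both the across-period and down-group shifts push Se's electron affinity up.
I > Se: the two effects oppose for this pair; the across-period effect wins (295 vs 195 kJ/mol).
F > I: they share group 17; the group trend gives F the larger value.
Tabulated electron affinity (kJ/mol): F 328, Se 195, I 295, Bi 91.
So from highest to lowest: F > I > Se > Bi.

F, I, Se, Bi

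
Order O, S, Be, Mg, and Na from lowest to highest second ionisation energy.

Mg < Be < S < O < Na

Consider each +1 ion: O⁺ still has 5 valence electrons; S⁺ still has 5 valence electrons; Be⁺ still has 1 valence electron; Mg⁺ still has 1 valence electron; Na⁺ is the bare [Ne] core.
Breaking into a closed-shell core is much more expensive than removing a leftover valence electron — Na has the largest IE_2 here.
Valence configurations: O⁺ [He]2s²2p³, S⁺ [Ne]3s²3p³, Be⁺ [He]2s¹, Mg⁺ [Ne]3s¹.
Tabulated IE_2 (kJ/mol): O 3388, S 2252, Be 1757, Mg 1451, Na 4562.
So the second ionization energies run Mg < Be < S < O < Na.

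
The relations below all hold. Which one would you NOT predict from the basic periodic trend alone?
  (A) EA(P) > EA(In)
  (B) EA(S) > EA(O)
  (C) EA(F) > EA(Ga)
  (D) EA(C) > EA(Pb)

(B)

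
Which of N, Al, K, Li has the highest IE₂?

Li

Consider each +1 ion: N⁺ still has 4 valence electrons; Al⁺ still has 2 valence electrons; K⁺ is the bare [Ar] core; Li⁺ is the bare [He] core.
Core electrons are held far more tightly than valence electrons, so K and Li top the IE_2 order.
Valence configurations: N⁺ [He]2s²2p², Al⁺ [Ne]3s².
The numbers (kJ/mol): N 2856, Al 1817, K 3052, Li 7298.
Overall IE_2 order: Al < N < K < Li.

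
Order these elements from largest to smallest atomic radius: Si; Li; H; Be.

Radius decreases left→right (rising Z_eff, same n) and increases top→bottom (higher n).
These span different periods and groups, so the two trends combine.
Be > H: period and group pull opposite ways; the down-group shift dominates (102 vs 32 pm).
Si > Be: the two effects oppose for this pair; the down-group effect wins (116 vs 102 pm).
Li > Si: period and group pull opposite ways; the across-period shift dominates (133 vs 116 pm).
For reference (pm): H 32, Li 133, Be 102, Si 116.
So from largest to smallest: Li > Si > Be > H.

Li > Si > Be > H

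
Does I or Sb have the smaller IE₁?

Sb

Sb is in period 5, group 15; I is in period 5, group 17.
Removing the outermost electron gets harder across a period and easier down a group.
All lie in period 5, so first ionization energy increases left to right.
So Sb has the smaller IE₁ (Sb < I).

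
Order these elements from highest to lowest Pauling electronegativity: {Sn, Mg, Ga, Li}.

Sn, Ga, Mg, Li

Atoms toward the upper right of the periodic table pull bonding electrons most strongly.
A diagonal step moves right (one effect) and down (the opposite effect) at once.
Mg > Li: the two effects oppose for this pair; the across-period effect wins (1.31 vs 0.98).
Ga > Mg: period and group pull opposite ways; the across-period shift dominates (1.81 vs 1.31).
Sn > Ga: the two effects oppose for this pair; the across-period effect wins (1.96 vs 1.81).
Approximate values (Pauling): Li 0.98, Mg 1.31, Ga 1.81, Sn 1.96.
So from highest to lowest: Sn > Ga > Mg > Li.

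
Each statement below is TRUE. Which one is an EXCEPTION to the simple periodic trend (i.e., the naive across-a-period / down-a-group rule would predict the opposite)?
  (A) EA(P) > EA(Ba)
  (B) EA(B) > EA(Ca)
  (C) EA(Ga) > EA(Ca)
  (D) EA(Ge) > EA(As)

(D)

The general trend: electron affinity increases across a period and decreases down a group.
(A) P (period 3, group 15) vs Ba (period 6, group 2): the stated order agrees with the simple trend.
(B) B (period 2, group 13) vs Ca (period 4, group 2): the stated order agrees with the simple trend.
(C) Ga (period 4, group 13) vs Ca (period 4, group 2): the stated order agrees with the simple trend.
(D) Ge (period 4, group 14) vs As (period 4, group 15): the stated order contradicts the simple trend.
The exception is (D): adding an electron to As's half-filled 4p³ is unfavourable, so Ge (4p²) has the more exothermic EA.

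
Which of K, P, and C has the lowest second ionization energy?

P

The second ionization energy removes an electron from the +1 ion. For each element: K⁺ is the bare [Ar] core; P⁺ still has 4 valence electrons; C⁺ still has 3 valence electrons.
Breaking into a closed-shell core is much more expensive than removing a leftover valence electron — K has the largest IE_2 here.
Valence configurations: P⁺ [Ne]3s²3p², C⁺ [He]2s²2p¹.
Approximate IE_2 values (kJ/mol): K 3052, P 1907, C 2353.
So the second ionization energies run P < C < K.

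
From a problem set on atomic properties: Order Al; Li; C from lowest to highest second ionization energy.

After 1 electron has been removed, what remains? Al⁺ still has 2 valence electrons; Li⁺ is the bare [He] core; C⁺ still has 3 valence electrons.
Pulling an electron out of a noble-gas core costs far more than removing a remaining valence electron, so Li sits at the high end of IE_2.
Valence configurations: Al⁺ [Ne]3s², C⁺ [He]2s²2p¹.
Tabulated IE_2 (kJ/mol): Al 1817, Li 7298, C 2353.
So the second ionization energies run Al < C < Li.

Al, C, Li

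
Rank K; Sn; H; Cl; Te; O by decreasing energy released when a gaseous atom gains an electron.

Cl > Te > O > Sn > H > K

Electron affinity generally becomes more exothermic across a period toward the halogens and less exothermic down a group.
Here both period and group differ, so the two effects have to be weighed against each other.
H > K: H sits above K in group 1, so the down-group effect alone puts H higher.
Sn > H: the two effects oppose for this pair; the across-period effect wins (107 vs 73 kJ/mol).
O > Sn: both effects reinforce here, so O is clearly the higher of the two.
Te > O: this pair runs against the simple trend — see the exception note.
Cl > Te: relative to Te, both the across-period and down-group shifts push Cl's electron affinity up.
Note the exception: Te has a higher electron affinity than O, contrary to the simple trend — O's compact 2p subshell gives strong electron–electron repulsion on the added electron.
Tabulated electron affinity (kJ/mol): H 73, O 141, Cl 349, K 48, Sn 107, Te 190.
So from highest to lowest: Cl > Te > O > Sn > H > K.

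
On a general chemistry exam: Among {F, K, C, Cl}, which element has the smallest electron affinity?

K

C is in period 2, group 14; F is in period 2, group 17; Cl is in period 3, group 17; K is in period 4, group 1.
Electron affinity generally becomes more exothermic across a period toward the halogens and less exothermic down a group.
Here both period and group differ, so the two effects have to be weighed against each other.
C > K: relative to K, both the across-period and down-group shifts push C's electron affinity up.
F > C: F lies to the right of C in period 2, so the across-period effect alone puts F higher.
Cl > F: this pair runs against the simple trend — see the exception note.
Note the exception: Cl has a higher electron affinity than F, contrary to the simple trend — F's small 2p subshell makes the incoming electron feel strong e⁻–e⁻ repulsion, so Cl actually releases more energy on gaining an electron.
Tabulated electron affinity (kJ/mol): C 122, F 328, Cl 349, K 48.
The smallest electron affinity among these belongs to K.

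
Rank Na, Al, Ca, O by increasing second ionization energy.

IE_2 is the cost of taking one more electron from the +1 cation: Na⁺ is the bare [Ne] core; Al⁺ still has 2 valence electrons; Ca⁺ still has 1 valence electron; O⁺ still has 5 valence electrons.
Core electrons are held far more tightly than valence electrons, so Na tops the IE_2 order.
Valence configurations: Al⁺ [Ne]3s², Ca⁺ [Ar]4s¹, O⁺ [He]2s²2p³.
The numbers (kJ/mol): Na 4562, Al 1817, Ca 1145, O 3388.
Putting it together, IE_2: Ca < Al < O < Na.

Ca, Al, O, Na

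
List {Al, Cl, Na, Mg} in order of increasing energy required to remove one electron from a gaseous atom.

Removing the outermost electron gets harder across a period and easier down a group.
All lie in period 3; the across-period trend (first ionization energy increases left to right) applies, with the exception below.
Note the exception: Mg has a higher first ionization energy than Al, contrary to the simple trend — Al's single 3p electron is easier to remove than one from Mg's filled 3s².
Approximate values (kJ/mol): Na 496, Mg 738, Al 578, Cl 1251.
So from lowest to highest: Na < Al < Mg < Cl.

Na, Al, Mg, Cl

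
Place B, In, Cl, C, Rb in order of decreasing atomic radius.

Rb > In > Cl > B > C

Moving right in a period, electrons are added to the same shell under a stronger nuclear pull, so atoms get smaller; moving down, a new shell is opened and atoms get larger.
Here both period and group differ, so the two effects have to be weighed against each other.
B > C: B lies to the left of C in period 2, so the across-period effect alone puts B larger.
Cl > B: period and group pull opposite ways; the down-group shift dominates (99 vs 85 pm).
In > Cl: relative to Cl, both the across-period and down-group shifts push In's atomic radius up.
Rb > In: Rb lies to the left of In in period 5, so the across-period effect alone puts Rb larger.
Tabulated atomic radius (pm): B 85, C 75, Cl 99, Rb 210, In 142.
So from largest to smallest: Rb > In > Cl > B > C.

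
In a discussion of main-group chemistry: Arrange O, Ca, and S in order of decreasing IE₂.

O > S > Ca

The second ionization energy removes an electron from the +1 ion. For each element: O⁺ still has 5 valence electrons; Ca⁺ still has 1 valence electron; S⁺ still has 5 valence electrons.
All are still removing valence electrons, so compare the +1 ions as you would atoms: IE_2 generally rises across a period (higher Z_eff) and falls down a group (larger shell), subject to the usual subshell exceptions.
Valence configurations: O⁺ [He]2s²2p³, Ca⁺ [Ar]4s¹, S⁺ [Ne]3s²3p³.
Approximate IE_2 values (kJ/mol): O 3388, Ca 1145, S 2252.
Hence IE_2: Ca < S < O.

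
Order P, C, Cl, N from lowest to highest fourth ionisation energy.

The fourth ionization energy removes an electron from the +3 ion. For each element: P³⁺ still has 2 valence electrons; C³⁺ still has 1 valence electron; Cl³⁺ still has 4 valence electrons; N³⁺ still has 2 valence electrons.
All are still removing valence electrons, so compare the +3 ions as you would atoms: IE_4 generally rises across a period (higher Z_eff) and falls down a group (larger shell), subject to the usual subshell exceptions.
Valence configurations: P³⁺ [Ne]3s², C³⁺ [He]2s¹, Cl³⁺ [Ne]3s²3p², N³⁺ [He]2s².
Approximate IE_4 values (kJ/mol): P 4964, C 6223, Cl 5159, N 7475.
Hence IE_4: P < Cl < C < N.

P < Cl < C < N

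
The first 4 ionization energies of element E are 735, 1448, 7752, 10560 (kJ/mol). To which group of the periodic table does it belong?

Look for the largest jump between consecutive ionization energies: IE3/IE2 ≈ 5.4, far larger than any earlier ratio.
That jump marks the point where a core electron is being removed. So the atom has 2 valence electrons.
A main-group element with 2 valence electrons is in group 2.

Group 2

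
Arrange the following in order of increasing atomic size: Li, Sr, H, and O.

H is in period 1, group 1; Li is in period 2, group 1; O is in period 2, group 16; Sr is in period 5, group 2.
Across a period the added protons contract the valence shell; down a group each new principal shell makes the atom larger.
Neither a single period nor a single group — weigh both effects.
O > H: the two effects oppose for this pair; the down-group effect wins (63 vs 32 pm).
Li > O: both are in period 2; the period trend gives Li the larger value.
Sr > Li: the two effects oppose for this pair; the down-group effect wins (185 vs 133 pm).
Tabulated atomic radius (pm): H 32, Li 133, O 63, Sr 185.
So from smallest to largest: H < O < Li < Sr.

H < O < Li < Sr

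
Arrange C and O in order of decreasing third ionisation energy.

O, C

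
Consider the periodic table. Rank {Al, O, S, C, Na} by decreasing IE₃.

Na > O > C > S > Al

After 2 electrons have been removed, what remains? Al²⁺ still has 1 valence electron; O²⁺ still has 4 valence electrons; S²⁺ still has 4 valence electrons; C²⁺ still has 2 valence electrons; Na²⁺ is already 1 electron into the core.
Breaking into a closed-shell core is much more expensive than removing a leftover valence electron — Na has the largest IE_3 here.
Valence configurations: Al²⁺ [Ne]3s¹, O²⁺ [He]2s²2p², S²⁺ [Ne]3s²3p², C²⁺ [He]2s².
Approximate IE_3 values (kJ/mol): Al 2745, O 5300, S 3357, C 4620, Na 6910.
Hence IE_3: Al < S < C < O < Na.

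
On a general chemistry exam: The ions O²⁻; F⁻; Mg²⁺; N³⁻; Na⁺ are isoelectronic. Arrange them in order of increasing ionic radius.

Mg²⁺, Na⁺, F⁻, O²⁻, N³⁻

All of these have 10 electrons, so size is governed by nuclear charge alone: the more protons, the stronger the pull on the same electron cloud, and the smaller the ion.
Nuclear charges: Mg²⁺ (Z=12), Na⁺ (Z=11), F⁻ (Z=9), O²⁻ (Z=8), N³⁻ (Z=7).
Smallest to largest: Mg²⁺ < Na⁺ < F⁻ < O²⁻ < N³⁻.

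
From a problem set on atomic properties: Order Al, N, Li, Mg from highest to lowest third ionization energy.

After 2 electrons have been removed, what remains? Al²⁺ still has 1 valence electron; N²⁺ still has 3 valence electrons; Li²⁺ is already 1 electron into the core; Mg²⁺ is the bare [Ne] core.
Core electrons are held far more tightly than valence electrons, so Mg and Li top the IE_3 order.
Valence configurations: Al²⁺ [Ne]3s¹, N²⁺ [He]2s²2p¹.
Approximate IE_3 values (kJ/mol): Al 2745, N 4578, Li 11815, Mg 7733.
Overall IE_3 order: Al < N < Mg < Li.

Li > Mg > N > Al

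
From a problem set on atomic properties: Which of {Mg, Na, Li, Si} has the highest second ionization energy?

Li

IE_2 is the cost of taking one more electron from the +1 cation: Mg⁺ still has 1 valence electron; Na⁺ is the bare [Ne] core; Li⁺ is the bare [He] core; Si⁺ still has 3 valence electrons.
Core electrons are held far more tightly than valence electrons, so Na and Li top the IE_2 order.
Valence configurations: Mg⁺ [Ne]3s¹, Si⁺ [Ne]3s²3p¹.
Approximate IE_2 values (kJ/mol): Mg 1451, Na 4562, Li 7298, Si 1577.
Hence IE_2: Mg < Si < Na < Li.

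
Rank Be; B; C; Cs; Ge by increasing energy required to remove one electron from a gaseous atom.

Cs < Ge < B < Be < C

Be is in period 2, group 2; B is in period 2, group 13; C is in period 2, group 14; Ge is in period 4, group 14; Cs is in period 6, group 1.
Removing the outermost electron gets harder across a period and easier down a group.
Neither a single period nor a single group — weigh both effects.
Ge > Cs: relative to Cs, both the across-period and down-group shifts push Ge's first ionization energy up.
B > Ge: the two effects oppose for this pair; the down-group effect wins (801 vs 762 kJ/mol).
Be > B: this pair runs against the simple trend — see the exception note.
C > Be: both are in period 2; the period trend gives C the larger value.
Note the exception: Be has a higher first ionization energy than B, contrary to the simple trend — removing B's lone 2p electron is easier than breaking Be's filled 2s².
For reference (kJ/mol): Be 900, B 801, C 1086, Ge 762, Cs 376.
So from lowest to highest: Cs < Ge < B < Be < C.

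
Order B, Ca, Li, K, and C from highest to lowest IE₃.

Li, Ca, C, K, B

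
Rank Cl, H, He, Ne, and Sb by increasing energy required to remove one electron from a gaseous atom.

Sb, Cl, H, Ne, He

H is in period 1, group 1; He is in period 1, group 18; Ne is in period 2, group 18; Cl is in period 3, group 17; Sb is in period 5, group 15.
First ionization energy rises across a period (greater Z_eff holds electrons more tightly) and falls down a group (valence electrons are farther from the nucleus).
Here both period and group differ, so the two effects have to be weighed against each other.
Cl > Sb: both effects reinforce here, so Cl is clearly the higher of the two.
H > Cl: the two effects oppose for this pair; the down-group effect wins (1312 vs 1251 kJ/mol).
Ne > H: the two effects oppose for this pair; the across-period effect wins (2081 vs 1312 kJ/mol).
He > Ne: they share group 18; the group trend gives He the larger value.
Approximate values (kJ/mol): H 1312, He 2372, Ne 2081, Cl 1251, Sb 831.
So from lowest to highest: Sb < Cl < H < Ne < He.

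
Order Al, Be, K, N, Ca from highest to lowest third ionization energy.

The third ionization energy removes an electron from the +2 ion. For each element: Al²⁺ still has 1 valence electron; Be²⁺ is the bare [He] core; K²⁺ is already 1 electron into the core; N²⁺ still has 3 valence electrons; Ca²⁺ is the bare [Ar] core.
Usually core removal costs more than valence removal, but here the competition is close: a tightly held n=2 valence electron can cost more to remove than an n=3 core electron, so the actual values have to decide it.
Valence configurations: Al²⁺ [Ne]3s¹, N²⁺ [He]2s²2p¹.
Approximate IE_3 values (kJ/mol): Al 2745, Be 14849, K 4420, N 4578, Ca 4912.
Overall IE_3 order: Al < K < N < Ca < Be.

Be, Ca, N, K, Al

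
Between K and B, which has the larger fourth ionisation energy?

Consider each +3 ion: K³⁺ is already 2 electrons into the core; B³⁺ is the bare [He] core.
All of these are removing an electron from a noble-gas core or deeper; the smaller core (lower principal quantum number) is held far more tightly, and within a period the higher nuclear charge binds the same core more tightly.
Approximate IE_4 values (kJ/mol): K 5877, B 25026.
So the fourth ionization energies run K < B.

B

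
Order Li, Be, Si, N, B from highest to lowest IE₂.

Li > N > B > Be > Si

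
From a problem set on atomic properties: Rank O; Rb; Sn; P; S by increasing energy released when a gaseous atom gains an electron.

O is in period 2, group 16; P is in period 3, group 15; S is in period 3, group 16; Rb is in period 5, group 1; Sn is in period 5, group 14.
EA tends to increase across a period and decrease down a group, though the pattern is less regular than for IE or radius.
Here both period and group differ, so the two effects have to be weighed against each other.
P > Rb: relative to Rb, both the across-period and down-group shifts push P's electron affinity up.
Sn > P: this pair runs against the simple trend — see the exception note.
O > Sn: relative to Sn, both the across-period and down-group shifts push O's electron affinity up.
S > O: this pair runs against the simple trend — see the exception note.
Note the exception: Sn has a higher electron affinity than P, contrary to the simple trend — adding an electron to P's half-filled np³ subshell costs electron-pairing energy.
Note the exception: S has a higher electron affinity than O, contrary to the simple trend — the compact 2p subshell of O repels the added electron more than S's larger 3p does.
Tabulated electron affinity (kJ/mol): O 141, P 72, S 200, Rb 47, Sn 107.
So from lowest to highest: Rb < P < Sn < O < S.

Rb < P < Sn < O < S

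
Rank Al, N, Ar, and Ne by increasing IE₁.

Al < N < Ar < Ne

N is in period 2, group 15; Ne is in period 2, group 18; Al is in period 3, group 13; Ar is in period 3, group 18.
Removing the outermost electron gets harder across a period and easier down a group.
These span different periods and groups, so the two trends combine.
N > Al: relative to Al, both the across-period and down-group shifts push N's first ionization energy up.
Ar > N: period and group pull opposite ways; the across-period shift dominates (1521 vs 1402 kJ/mol).
Ne > Ar: Ne sits above Ar in group 18, so the down-group effect alone puts Ne higher.
For reference (kJ/mol): N 1402, Ne 2081, Al 578, Ar 1521.
So from lowest to highest: Al < N < Ar < Ne.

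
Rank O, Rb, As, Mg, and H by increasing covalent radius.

H is in period 1, group 1; O is in period 2, group 16; Mg is in period 3, group 2; As is in period 4, group 15; Rb is in period 5, group 1.
Radius decreases left→right (rising Z_eff, same n) and increases top→bottom (higher n).
These span different periods and groups, so the two trends combine.
O > H: period and group pull opposite ways; the down-group shift dominates (63 vs 32 pm).
As > O: both effects reinforce here, so As is clearly the larger of the two.
Mg > As: period and group pull opposite ways; the across-period shift dominates (139 vs 121 pm).
Rb > Mg: both effects reinforce here, so Rb is clearly the larger of the two.
For reference (pm): H 32, O 63, Mg 139, As 121, Rb 210.
So from smallest to largest: H < O < As < Mg < Rb.

H < O < As < Mg < Rb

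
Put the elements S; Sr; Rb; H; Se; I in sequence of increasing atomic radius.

H, S, Se, I, Sr, Rb

Moving right in a period, electrons are added to the same shell under a stronger nuclear pull, so atoms get smaller; moving down, a new shell is opened and atoms get larger.
These span different periods and groups, so the two trends combine.
S > H: the two effects oppose for this pair; the down-group effect wins (103 vs 32 pm).
Se > S: they share group 16; the group trend gives Se the larger value.
I > Se: the two effects oppose for this pair; the down-group effect wins (133 vs 116 pm).
Sr > I: Sr lies to the left of I in period 5, so the across-period effect alone puts Sr larger.
Rb > Sr: Rb lies to the left of Sr in period 5, so the across-period effect alone puts Rb larger.
Tabulated atomic radius (pm): H 32, S 103, Se 116, Rb 210, Sr 185, I 133.
So from smallest to largest: H < S < Se < I < Sr < Rb.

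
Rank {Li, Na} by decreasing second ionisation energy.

Li > Na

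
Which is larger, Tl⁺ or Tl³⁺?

Tl⁺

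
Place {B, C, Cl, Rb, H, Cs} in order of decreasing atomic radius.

Cs, Rb, Cl, B, C, H

Radius decreases left→right (rising Z_eff, same n) and increases top→bottom (higher n).
Here both period and group differ, so the two effects have to be weighed against each other.
C > H: the two effects oppose for this pair; the down-group effect wins (75 vs 32 pm).
B > C: B lies to the left of C in period 2, so the across-period effect alone puts B larger.
Cl > B: period and group pull opposite ways; the down-group shift dominates (99 vs 85 pm).
Rb > Cl: both effects reinforce here, so Rb is clearly the larger of the two.
Cs > Rb: Cs sits below Rb in group 1, so the down-group effect alone puts Cs larger.
Tabulated atomic radius (pm): H 32, B 85, C 75, Cl 99, Rb 210, Cs 232.
So from largest to smallest: Cs > Rb > Cl > B > C > H.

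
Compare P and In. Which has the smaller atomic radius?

P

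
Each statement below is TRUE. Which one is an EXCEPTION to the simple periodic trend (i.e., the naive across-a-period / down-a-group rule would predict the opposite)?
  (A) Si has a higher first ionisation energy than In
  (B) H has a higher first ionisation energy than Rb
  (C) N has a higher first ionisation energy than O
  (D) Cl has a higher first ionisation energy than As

(C)

The general trend: first ionisation energy increases across a period and decreases down a group.
(A) Si (period 3, group 14) vs In (period 5, group 13): the stated order agrees with the simple trend.
(B) H (period 1, group 1) vs Rb (period 5, group 1): the stated order agrees with the simple trend.
(C) N (period 2, group 15) vs O (period 2, group 16): the stated order contradicts the simple trend.
(D) Cl (period 3, group 17) vs As (period 4, group 15): the stated order agrees with the simple trend.
The exception is (C): pairing an electron in O's 2p⁴ costs repulsion energy, so O ionizes more easily than half-filled N (2p³).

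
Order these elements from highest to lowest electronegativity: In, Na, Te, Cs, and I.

I > Te > In > Na > Cs

Electronegativity increases across a period and decreases down a group, tracking effective nuclear charge and atomic size.
Here both period and group differ, so the two effects have to be weighed against each other.
Na > Cs: Na sits above Cs in group 1, so the down-group effect alone puts Na higher.
In > Na: the two effects oppose for this pair; the across-period effect wins (1.78 vs 0.93).
Te > In: Te lies to the right of In in period 5, so the across-period effect alone puts Te higher.
I > Te: I lies to the right of Te in period 5, so the across-period effect alone puts I higher.
For reference (Pauling): Na 0.93, In 1.78, Te 2.10, I 2.66, Cs 0.79.
So from highest to lowest: I > Te > In > Na > Cs.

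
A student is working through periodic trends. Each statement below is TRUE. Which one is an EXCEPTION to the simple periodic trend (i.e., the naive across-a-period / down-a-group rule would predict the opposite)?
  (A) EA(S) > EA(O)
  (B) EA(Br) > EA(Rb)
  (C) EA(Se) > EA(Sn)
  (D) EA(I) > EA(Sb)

(A)

The general trend: electron affinity increases across a period and decreases down a group.
(A) S (period 3, group 16) vs O (period 2, group 16): the stated order contradicts the simple trend.
(B) Br (period 4, group 17) vs Rb (period 5, group 1): the stated order agrees with the simple trend.
(C) Se (period 4, group 16) vs Sn (period 5, group 14): the stated order agrees with the simple trend.
(D) I (period 5, group 17) vs Sb (period 5, group 15): the stated order agrees with the simple trend.
The exception is (A): the compact 2p subshell of O repels the added electron more than S's larger 3p does.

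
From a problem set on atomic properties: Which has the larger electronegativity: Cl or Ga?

Cl

Cl is in period 3, group 17; Ga is in period 4, group 13.
Smaller atoms with higher effective nuclear charge are more electronegative.
Here both period and group differ, so the two effects have to be weighed against each other.
Cl > Ga: relative to Ga, both the across-period and down-group shifts push Cl's electronegativity up.
Tabulated electronegativity (Pauling): Cl 3.16, Ga 1.81.
So Cl has the larger electronegativity (Cl > Ga).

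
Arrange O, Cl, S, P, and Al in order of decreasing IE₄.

Al > O > Cl > P > S

After 3 electrons have been removed, what remains? O³⁺ still has 3 valence electrons; Cl³⁺ still has 4 valence electrons; S³⁺ still has 3 valence electrons; P³⁺ still has 2 valence electrons; Al³⁺ is the bare [Ne] core.
Pulling an electron out of a noble-gas core costs far more than removing a remaining valence electron, so Al sits at the high end of IE_4.
Valence configurations: O³⁺ [He]2s²2p¹, Cl³⁺ [Ne]3s²3p², S³⁺ [Ne]3s²3p¹, P³⁺ [Ne]3s².
S³⁺ loses a lone 3p electron whereas P³⁺ must break into a filled 3s² pair, so IE_4(P) > IE_4(S) even though S has the higher nuclear charge.
Tabulated IE_4 (kJ/mol): O 7469, Cl 5159, S 4556, P 4964, Al 11577.
So the fourth ionization energies run S < P < Cl < O < Al.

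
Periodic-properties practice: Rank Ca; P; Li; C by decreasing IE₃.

The third ionization energy removes an electron from the +2 ion. For each element: Ca²⁺ is the bare [Ar] core; P²⁺ still has 3 valence electrons; Li²⁺ is already 1 electron into the core; C²⁺ still has 2 valence electrons.
Pulling an electron out of a noble-gas core costs far more than removing a remaining valence electron, so Ca and Li sit at the high end of IE_3.
Valence configurations: P²⁺ [Ne]3s²3p¹, C²⁺ [He]2s².
The numbers (kJ/mol): Ca 4912, P 2914, Li 11815, C 4620.
Putting it together, IE_3: P < C < Ca < Li.

Li, Ca, C, P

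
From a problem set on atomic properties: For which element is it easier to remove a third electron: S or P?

The third ionization energy removes an electron from the +2 ion. For each element: S²⁺ still has 4 valence electrons; P²⁺ still has 3 valence electrons.
All are still removing valence electrons, so compare the +2 ions as you would atoms: IE_3 generally rises across a period (higher Z_eff) and falls down a group (larger shell), subject to the usual subshell exceptions.
Valence configurations: S²⁺ [Ne]3s²3p², P²⁺ [Ne]3s²3p¹.
The numbers (kJ/mol): S 3357, P 2914.
Overall IE_3 order: P < S.

P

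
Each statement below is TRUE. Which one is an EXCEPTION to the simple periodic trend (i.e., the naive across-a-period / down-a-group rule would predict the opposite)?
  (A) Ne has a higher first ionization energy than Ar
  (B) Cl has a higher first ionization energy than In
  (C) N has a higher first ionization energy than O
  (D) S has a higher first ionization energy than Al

The general trend: first ionization energy increases across a period and decreases down a group.
(A) Ne (period 2, group 18) vs Ar (period 3, group 18): the stated order agrees with the simple trend.
(B) Cl (period 3, group 17) vs In (period 5, group 13): the stated order agrees with the simple trend.
(C) N (period 2, group 15) vs O (period 2, group 16): the stated order contradicts the simple trend.
(D) S (period 3, group 16) vs Al (period 3, group 13): the stated order agrees with the simple trend.
The exception is (C): pairing an electron in O's 2p⁴ costs repulsion energy, so O ionizes more easily than half-filled N (2p³).

(C)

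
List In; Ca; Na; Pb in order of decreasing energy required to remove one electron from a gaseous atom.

Pb > Ca > In > Na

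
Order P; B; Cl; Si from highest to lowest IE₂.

B, Cl, P, Si

The second ionization energy removes an electron from the +1 ion. For each element: P⁺ still has 4 valence electrons; B⁺ still has 2 valence electrons; Cl⁺ still has 6 valence electrons; Si⁺ still has 3 valence electrons.
All are still removing valence electrons, so compare the +1 ions as you would atoms: IE_2 generally rises across a period (higher Z_eff) and falls down a group (larger shell), subject to the usual subshell exceptions.
Valence configurations: P⁺ [Ne]3s²3p², B⁺ [He]2s², Cl⁺ [Ne]3s²3p⁴, Si⁺ [Ne]3s²3p¹.
Approximate IE_2 values (kJ/mol): P 1907, B 2427, Cl 2298, Si 1577.
Putting it together, IE_2: Si < P < Cl < B.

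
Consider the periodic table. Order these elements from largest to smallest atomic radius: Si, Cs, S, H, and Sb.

Cs, Sb, Si, S, H

H is in period 1, group 1; Si is in period 3, group 14; S is in period 3, group 16; Sb is in period 5, group 15; Cs is in period 6, group 1.
Moving right in a period, electrons are added to the same shell under a stronger nuclear pull, so atoms get smaller; moving down, a new shell is opened and atoms get larger.
Here both period and group differ, so the two effects have to be weighed against each other.
S > H: period and group pull opposite ways; the down-group shift dominates (103 vs 32 pm).
Si > S: Si lies to the left of S in period 3, so the across-period effect alone puts Si larger.
Sb > Si: period and group pull opposite ways; the down-group shift dominates (140 vs 116 pm).
Cs > Sb: relative to Sb, both the across-period and down-group shifts push Cs's atomic radius up.
Approximate values (pm): H 32, Si 116, S 103, Sb 140, Cs 232.
So from largest to smallest: Cs > Sb > Si > S > H.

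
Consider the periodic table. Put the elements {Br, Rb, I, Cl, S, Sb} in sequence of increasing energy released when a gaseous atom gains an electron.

Rb < Sb < S < I < Br < Cl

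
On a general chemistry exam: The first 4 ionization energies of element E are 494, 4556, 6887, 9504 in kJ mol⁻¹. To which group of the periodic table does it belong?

Group 1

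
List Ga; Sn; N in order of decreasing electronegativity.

N is in period 2, group 15; Ga is in period 4, group 13; Sn is in period 5, group 14.
Atoms toward the upper right of the periodic table pull bonding electrons most strongly.
These span different periods and groups, so the two trends combine.
Sn > Ga: period and group pull opposite ways; the across-period shift dominates (1.96 vs 1.81).
N > Sn: both effects reinforce here, so N is clearly the higher of the two.
Approximate values (Pauling): N 3.04, Ga 1.81, Sn 1.96.
So from highest to lowest: N > Sn > Ga.

N > Sn > Ga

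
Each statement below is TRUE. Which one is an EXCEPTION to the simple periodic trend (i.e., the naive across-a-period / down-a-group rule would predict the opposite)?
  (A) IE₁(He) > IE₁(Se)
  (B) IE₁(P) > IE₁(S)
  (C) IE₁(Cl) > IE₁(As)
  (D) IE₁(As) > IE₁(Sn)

The general trend: first ionisation energy increases across a period and decreases down a group.
(A) He (period 1, group 18) vs Se (period 4, group 16): the stated order agrees with the simple trend.
(B) P (period 3, group 15) vs S (period 3, group 16): the stated order contradicts the simple trend.
(C) Cl (period 3, group 17) vs As (period 4, group 15): the stated order agrees with the simple trend.
(D) As (period 4, group 15) vs Sn (period 5, group 14): the stated order agrees with the simple trend.
The exception is (B): S (3p⁴) ionizes more easily than half-filled P (3p³) because the paired 3p electron in S is pushed out by e⁻–e⁻ repulsion.

(B)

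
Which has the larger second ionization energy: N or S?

N

IE_2 is the cost of taking one more electron from the +1 cation: N⁺ still has 4 valence electrons; S⁺ still has 5 valence electrons.
All are still removing valence electrons, so compare the +1 ions as you would atoms: IE_2 generally rises across a period (higher Z_eff) and falls down a group (larger shell), subject to the usual subshell exceptions.
Valence configurations: N⁺ [He]2s²2p², S⁺ [Ne]3s²3p³.
Approximate IE_2 values (kJ/mol): N 2856, S 2252.
Hence IE_2: S < N.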